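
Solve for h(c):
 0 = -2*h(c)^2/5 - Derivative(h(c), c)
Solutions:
 h(c) = 5/(C1 + 2*c)


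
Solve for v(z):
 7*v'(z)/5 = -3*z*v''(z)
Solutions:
 v(z) = C1 + C2*z^(8/15)


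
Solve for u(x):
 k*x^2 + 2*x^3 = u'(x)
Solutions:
 u(x) = C1 + k*x^3/3 + x^4/2


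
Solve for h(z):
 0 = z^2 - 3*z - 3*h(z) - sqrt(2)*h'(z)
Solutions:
 h(z) = C1*exp(-3*sqrt(2)*z/2) + z^2/3 - z - 2*sqrt(2)*z/9 + 4/27 + sqrt(2)/3


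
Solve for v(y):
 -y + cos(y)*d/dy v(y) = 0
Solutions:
 v(y) = C1 + Integral(y/cos(y), y)


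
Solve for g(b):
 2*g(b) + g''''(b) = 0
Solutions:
 g(b) = (C1*sin(2^(3/4)*b/2) + C2*cos(2^(3/4)*b/2))*exp(-2^(3/4)*b/2) + (C3*sin(2^(3/4)*b/2) + C4*cos(2^(3/4)*b/2))*exp(2^(3/4)*b/2)


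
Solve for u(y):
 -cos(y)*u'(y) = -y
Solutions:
 u(y) = C1 + Integral(y/cos(y), y)


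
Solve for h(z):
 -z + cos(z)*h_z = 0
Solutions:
 h(z) = C1 + Integral(z/cos(z), z)


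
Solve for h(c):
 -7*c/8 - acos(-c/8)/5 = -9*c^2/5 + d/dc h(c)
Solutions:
 h(c) = C1 + 3*c^3/5 - 7*c^2/16 - c*acos(-c/8)/5 - sqrt(64 - c^2)/5


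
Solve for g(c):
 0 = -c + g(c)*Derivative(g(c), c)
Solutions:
 g(c) = -sqrt(C1 + c^2)
 g(c) = sqrt(C1 + c^2)


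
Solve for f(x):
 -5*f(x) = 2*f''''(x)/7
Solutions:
 f(x) = (C1*sin(70^(1/4)*x/2) + C2*cos(70^(1/4)*x/2))*exp(-70^(1/4)*x/2) + (C3*sin(70^(1/4)*x/2) + C4*cos(70^(1/4)*x/2))*exp(70^(1/4)*x/2)


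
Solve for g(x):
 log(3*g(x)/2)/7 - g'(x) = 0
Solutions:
 7*Integral(1/(-log(_y) - log(3) + log(2)), (_y, g(x))) = C1 - x


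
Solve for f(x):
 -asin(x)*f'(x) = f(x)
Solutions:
 f(x) = C1*exp(-Integral(1/asin(x), x))


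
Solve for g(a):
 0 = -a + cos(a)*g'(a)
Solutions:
 g(a) = C1 + Integral(a/cos(a), a)


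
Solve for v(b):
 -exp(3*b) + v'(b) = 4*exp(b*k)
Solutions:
 v(b) = C1 + exp(3*b)/3 + 4*exp(b*k)/k


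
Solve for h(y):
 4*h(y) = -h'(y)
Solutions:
 h(y) = C1*exp(-4*y)


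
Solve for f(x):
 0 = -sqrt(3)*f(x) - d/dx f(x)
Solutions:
 f(x) = C1*exp(-sqrt(3)*x)


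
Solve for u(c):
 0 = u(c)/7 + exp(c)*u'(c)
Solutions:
 u(c) = C1*exp(exp(-c)/7)


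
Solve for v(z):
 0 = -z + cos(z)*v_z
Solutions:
 v(z) = C1 + Integral(z/cos(z), z)


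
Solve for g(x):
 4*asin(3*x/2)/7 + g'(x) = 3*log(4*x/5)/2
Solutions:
 g(x) = C1 + 3*x*log(x)/2 - 4*x*asin(3*x/2)/7 - 3*x*log(5)/2 - 3*x/2 + 3*x*log(2) - 4*sqrt(4 - 9*x^2)/21


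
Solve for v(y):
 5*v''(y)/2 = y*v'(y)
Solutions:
 v(y) = C1 + C2*erfi(sqrt(5)*y/5)


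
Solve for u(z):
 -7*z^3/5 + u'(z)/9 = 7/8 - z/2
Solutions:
 u(z) = C1 + 63*z^4/20 - 9*z^2/4 + 63*z/8


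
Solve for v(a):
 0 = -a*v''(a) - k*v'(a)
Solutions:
 v(a) = C1 + a^(1 - re(k))*(C2*sin(log(a)*Abs(im(k))) + C3*cos(log(a)*im(k)))


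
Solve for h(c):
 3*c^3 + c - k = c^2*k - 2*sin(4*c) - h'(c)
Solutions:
 h(c) = C1 - 3*c^4/4 + c^3*k/3 - c^2/2 + c*k + cos(4*c)/2


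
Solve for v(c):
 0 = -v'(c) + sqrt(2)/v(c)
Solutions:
 v(c) = -sqrt(C1 + 2*sqrt(2)*c)
 v(c) = sqrt(C1 + 2*sqrt(2)*c)


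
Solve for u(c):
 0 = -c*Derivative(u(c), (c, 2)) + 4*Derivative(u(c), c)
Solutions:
 u(c) = C1 + C2*c^5


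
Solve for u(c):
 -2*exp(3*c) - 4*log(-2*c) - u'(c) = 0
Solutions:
 u(c) = C1 - 4*c*log(-c) + 4*c*(1 - log(2)) - 2*exp(3*c)/3


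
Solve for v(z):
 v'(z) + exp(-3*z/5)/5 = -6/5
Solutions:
 v(z) = C1 - 6*z/5 + exp(-3*z/5)/3


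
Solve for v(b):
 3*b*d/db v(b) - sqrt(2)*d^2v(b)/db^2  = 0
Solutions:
 v(b) = C1 + C2*erfi(2^(1/4)*sqrt(3)*b/2)


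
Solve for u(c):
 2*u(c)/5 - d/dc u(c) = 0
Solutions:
 u(c) = C1*exp(2*c/5)


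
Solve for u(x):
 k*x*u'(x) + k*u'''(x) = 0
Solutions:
 u(x) = C1 + Integral(C2*airyai(-x) + C3*airybi(-x), x)


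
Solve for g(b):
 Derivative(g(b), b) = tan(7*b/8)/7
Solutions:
 g(b) = C1 - 8*log(cos(7*b/8))/49


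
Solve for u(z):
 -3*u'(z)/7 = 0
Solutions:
 u(z) = C1


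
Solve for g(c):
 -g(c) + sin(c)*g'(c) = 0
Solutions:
 g(c) = C1*sqrt(cos(c) - 1)/sqrt(cos(c) + 1)


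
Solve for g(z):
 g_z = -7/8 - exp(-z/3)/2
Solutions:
 g(z) = C1 - 7*z/8 + 3*exp(-z/3)/2


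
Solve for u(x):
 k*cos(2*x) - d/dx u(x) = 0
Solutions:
 u(x) = C1 + k*sin(2*x)/2


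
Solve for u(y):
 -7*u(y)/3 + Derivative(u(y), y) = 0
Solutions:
 u(y) = C1*exp(7*y/3)


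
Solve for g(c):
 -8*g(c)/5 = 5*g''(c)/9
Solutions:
 g(c) = C1*sin(6*sqrt(2)*c/5) + C2*cos(6*sqrt(2)*c/5)


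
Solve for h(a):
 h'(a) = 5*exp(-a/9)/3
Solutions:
 h(a) = C1 - 15*exp(-a/9)


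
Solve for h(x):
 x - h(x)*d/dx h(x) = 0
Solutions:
 h(x) = -sqrt(C1 + x^2)
 h(x) = sqrt(C1 + x^2)


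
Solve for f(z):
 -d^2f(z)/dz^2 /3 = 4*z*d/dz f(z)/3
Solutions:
 f(z) = C1 + C2*erf(sqrt(2)*z)


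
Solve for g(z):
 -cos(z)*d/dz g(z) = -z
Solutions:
 g(z) = C1 + Integral(z/cos(z), z)


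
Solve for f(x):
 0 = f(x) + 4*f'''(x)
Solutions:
 f(x) = C3*exp(-2^(1/3)*x/2) + (C1*sin(2^(1/3)*sqrt(3)*x/4) + C2*cos(2^(1/3)*sqrt(3)*x/4))*exp(2^(1/3)*x/4)


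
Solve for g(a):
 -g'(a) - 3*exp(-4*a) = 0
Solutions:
 g(a) = C1 + 3*exp(-4*a)/4


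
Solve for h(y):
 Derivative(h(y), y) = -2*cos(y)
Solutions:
 h(y) = C1 - 2*sin(y)


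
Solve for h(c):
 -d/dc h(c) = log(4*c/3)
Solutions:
 h(c) = C1 - c*log(c) + c*log(3/4) + c


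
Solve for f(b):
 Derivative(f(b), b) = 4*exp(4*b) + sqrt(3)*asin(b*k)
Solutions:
 f(b) = C1 + sqrt(3)*Piecewise((b*asin(b*k) + sqrt(-b^2*k^2 + 1)/k, Ne(k, 0)), (0, True)) + exp(4*b)


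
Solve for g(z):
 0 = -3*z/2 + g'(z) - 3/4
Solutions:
 g(z) = C1 + 3*z^2/4 + 3*z/4


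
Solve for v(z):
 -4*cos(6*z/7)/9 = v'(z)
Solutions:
 v(z) = C1 - 14*sin(6*z/7)/27


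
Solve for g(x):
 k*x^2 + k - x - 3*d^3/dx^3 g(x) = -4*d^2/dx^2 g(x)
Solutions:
 g(x) = C1 + C2*x + C3*exp(4*x/3) - k*x^4/48 + x^3*(2 - 3*k)/48 + x^2*(6 - 17*k)/64


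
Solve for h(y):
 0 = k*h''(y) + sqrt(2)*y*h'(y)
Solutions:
 h(y) = C1 + C2*sqrt(k)*erf(2^(3/4)*y*sqrt(1/k)/2)


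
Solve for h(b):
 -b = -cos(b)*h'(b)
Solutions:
 h(b) = C1 + Integral(b/cos(b), b)


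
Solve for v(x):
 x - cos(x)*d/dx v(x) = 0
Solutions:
 v(x) = C1 + Integral(x/cos(x), x)


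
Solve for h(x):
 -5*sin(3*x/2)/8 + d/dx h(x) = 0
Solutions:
 h(x) = C1 - 5*cos(3*x/2)/12


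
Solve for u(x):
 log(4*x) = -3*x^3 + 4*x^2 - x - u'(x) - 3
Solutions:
 u(x) = C1 - 3*x^4/4 + 4*x^3/3 - x^2/2 - x*log(x) - 2*x - x*log(4)


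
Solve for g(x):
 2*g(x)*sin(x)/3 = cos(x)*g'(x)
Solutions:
 g(x) = C1/cos(x)^(2/3)


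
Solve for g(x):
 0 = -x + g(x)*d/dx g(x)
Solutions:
 g(x) = -sqrt(C1 + x^2)
 g(x) = sqrt(C1 + x^2)


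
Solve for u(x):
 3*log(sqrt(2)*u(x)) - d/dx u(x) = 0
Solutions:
 -2*Integral(1/(2*log(_y) + log(2)), (_y, u(x)))/3 = C1 - x


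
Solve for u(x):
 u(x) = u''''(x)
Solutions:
 u(x) = C1*exp(-x) + C2*exp(x) + C3*sin(x) + C4*cos(x)


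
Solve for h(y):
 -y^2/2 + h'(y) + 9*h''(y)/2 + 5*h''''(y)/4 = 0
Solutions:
 h(y) = C1 + C2*exp(-10^(1/3)*y*(-(5 + sqrt(295))^(1/3) + 3*10^(1/3)/(5 + sqrt(295))^(1/3))/10)*sin(10^(1/3)*sqrt(3)*y*(3*10^(1/3)/(5 + sqrt(295))^(1/3) + (5 + sqrt(295))^(1/3))/10) + C3*exp(-10^(1/3)*y*(-(5 + sqrt(295))^(1/3) + 3*10^(1/3)/(5 + sqrt(295))^(1/3))/10)*cos(10^(1/3)*sqrt(3)*y*(3*10^(1/3)/(5 + sqrt(295))^(1/3) + (5 + sqrt(295))^(1/3))/10) + C4*exp(10^(1/3)*y*(-(5 + sqrt(295))^(1/3) + 3*10^(1/3)/(5 + sqrt(295))^(1/3))/5) + y^3/6 - 9*y^2/4 + 81*y/4


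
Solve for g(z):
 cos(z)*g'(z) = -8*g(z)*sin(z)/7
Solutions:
 g(z) = C1*cos(z)^(8/7)


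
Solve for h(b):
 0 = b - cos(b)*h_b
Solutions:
 h(b) = C1 + Integral(b/cos(b), b)


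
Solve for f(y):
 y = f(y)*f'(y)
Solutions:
 f(y) = -sqrt(C1 + y^2)
 f(y) = sqrt(C1 + y^2)


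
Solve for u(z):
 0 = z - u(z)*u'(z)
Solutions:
 u(z) = -sqrt(C1 + z^2)
 u(z) = sqrt(C1 + z^2)


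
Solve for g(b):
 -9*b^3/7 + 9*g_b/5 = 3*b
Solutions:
 g(b) = C1 + 5*b^4/28 + 5*b^2/6


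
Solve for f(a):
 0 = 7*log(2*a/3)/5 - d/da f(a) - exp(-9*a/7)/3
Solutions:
 f(a) = C1 + 7*a*log(a)/5 + 7*a*(-log(3) - 1 + log(2))/5 + 7*exp(-9*a/7)/27


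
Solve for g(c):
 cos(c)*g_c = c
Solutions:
 g(c) = C1 + Integral(c/cos(c), c)


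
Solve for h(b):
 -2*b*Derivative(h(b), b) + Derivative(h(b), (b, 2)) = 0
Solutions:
 h(b) = C1 + C2*erfi(b)


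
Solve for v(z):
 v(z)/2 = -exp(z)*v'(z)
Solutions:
 v(z) = C1*exp(exp(-z)/2)


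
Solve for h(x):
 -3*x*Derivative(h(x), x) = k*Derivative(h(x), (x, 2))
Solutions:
 h(x) = C1 + C2*sqrt(k)*erf(sqrt(6)*x*sqrt(1/k)/2)


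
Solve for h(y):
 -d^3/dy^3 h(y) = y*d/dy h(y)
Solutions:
 h(y) = C1 + Integral(C2*airyai(-y) + C3*airybi(-y), y)


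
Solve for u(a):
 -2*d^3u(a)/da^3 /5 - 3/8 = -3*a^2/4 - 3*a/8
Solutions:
 u(a) = C1 + C2*a + C3*a^2 + a^5/32 + 5*a^4/128 - 5*a^3/32


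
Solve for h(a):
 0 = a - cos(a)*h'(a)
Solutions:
 h(a) = C1 + Integral(a/cos(a), a)


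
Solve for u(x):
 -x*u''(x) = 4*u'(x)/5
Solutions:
 u(x) = C1 + C2*x^(1/5)


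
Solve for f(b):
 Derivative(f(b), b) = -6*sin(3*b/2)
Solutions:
 f(b) = C1 + 4*cos(3*b/2)


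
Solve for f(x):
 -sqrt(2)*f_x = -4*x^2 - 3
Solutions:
 f(x) = C1 + 2*sqrt(2)*x^3/3 + 3*sqrt(2)*x/2


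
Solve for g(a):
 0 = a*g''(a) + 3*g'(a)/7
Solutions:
 g(a) = C1 + C2*a^(4/7)


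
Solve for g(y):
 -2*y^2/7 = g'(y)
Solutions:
 g(y) = C1 - 2*y^3/21


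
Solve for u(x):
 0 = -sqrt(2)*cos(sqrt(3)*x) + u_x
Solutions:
 u(x) = C1 + sqrt(6)*sin(sqrt(3)*x)/3


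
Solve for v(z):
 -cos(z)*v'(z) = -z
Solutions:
 v(z) = C1 + Integral(z/cos(z), z)


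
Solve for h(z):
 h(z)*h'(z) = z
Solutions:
 h(z) = -sqrt(C1 + z^2)
 h(z) = sqrt(C1 + z^2)


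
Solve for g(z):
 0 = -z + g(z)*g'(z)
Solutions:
 g(z) = -sqrt(C1 + z^2)
 g(z) = sqrt(C1 + z^2)


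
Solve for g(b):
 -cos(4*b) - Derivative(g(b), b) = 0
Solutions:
 g(b) = C1 - sin(4*b)/4


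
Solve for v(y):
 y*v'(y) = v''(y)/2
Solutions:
 v(y) = C1 + C2*erfi(y)


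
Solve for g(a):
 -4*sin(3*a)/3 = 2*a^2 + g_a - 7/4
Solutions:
 g(a) = C1 - 2*a^3/3 + 7*a/4 + 4*cos(3*a)/9


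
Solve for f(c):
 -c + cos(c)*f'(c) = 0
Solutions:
 f(c) = C1 + Integral(c/cos(c), c)


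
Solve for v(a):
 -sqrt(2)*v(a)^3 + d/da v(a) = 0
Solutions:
 v(a) = -sqrt(2)*sqrt(-1/(C1 + sqrt(2)*a))/2
 v(a) = sqrt(2)*sqrt(-1/(C1 + sqrt(2)*a))/2


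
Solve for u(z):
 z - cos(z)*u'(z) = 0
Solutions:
 u(z) = C1 + Integral(z/cos(z), z)


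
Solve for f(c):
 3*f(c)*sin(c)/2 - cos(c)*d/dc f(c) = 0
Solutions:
 f(c) = C1/cos(c)^(3/2)


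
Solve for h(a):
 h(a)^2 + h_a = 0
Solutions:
 h(a) = 1/(C1 + a)


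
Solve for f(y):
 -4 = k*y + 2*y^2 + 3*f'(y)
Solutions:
 f(y) = C1 - k*y^2/6 - 2*y^3/9 - 4*y/3


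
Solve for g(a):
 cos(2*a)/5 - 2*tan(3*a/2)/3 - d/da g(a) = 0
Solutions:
 g(a) = C1 + 4*log(cos(3*a/2))/9 + sin(2*a)/10


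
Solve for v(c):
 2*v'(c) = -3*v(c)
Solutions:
 v(c) = C1*exp(-3*c/2)


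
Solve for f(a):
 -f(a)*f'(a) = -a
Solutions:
 f(a) = -sqrt(C1 + a^2)
 f(a) = sqrt(C1 + a^2)


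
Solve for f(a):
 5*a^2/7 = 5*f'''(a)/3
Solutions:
 f(a) = C1 + C2*a + C3*a^2 + a^5/140


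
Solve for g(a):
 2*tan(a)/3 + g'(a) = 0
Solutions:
 g(a) = C1 + 2*log(cos(a))/3


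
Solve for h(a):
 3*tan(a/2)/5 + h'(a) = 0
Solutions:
 h(a) = C1 + 6*log(cos(a/2))/5


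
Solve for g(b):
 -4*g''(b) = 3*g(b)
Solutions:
 g(b) = C1*sin(sqrt(3)*b/2) + C2*cos(sqrt(3)*b/2)


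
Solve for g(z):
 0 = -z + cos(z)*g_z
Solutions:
 g(z) = C1 + Integral(z/cos(z), z)


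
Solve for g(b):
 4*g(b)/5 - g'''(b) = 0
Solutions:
 g(b) = C3*exp(10^(2/3)*b/5) + (C1*sin(10^(2/3)*sqrt(3)*b/10) + C2*cos(10^(2/3)*sqrt(3)*b/10))*exp(-10^(2/3)*b/10)


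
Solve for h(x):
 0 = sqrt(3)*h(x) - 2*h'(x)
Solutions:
 h(x) = C1*exp(sqrt(3)*x/2)


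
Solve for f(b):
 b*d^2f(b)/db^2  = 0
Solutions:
 f(b) = C1 + C2*b


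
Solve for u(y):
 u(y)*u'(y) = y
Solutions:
 u(y) = -sqrt(C1 + y^2)
 u(y) = sqrt(C1 + y^2)


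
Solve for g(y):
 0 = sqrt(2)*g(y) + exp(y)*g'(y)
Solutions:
 g(y) = C1*exp(sqrt(2)*exp(-y))


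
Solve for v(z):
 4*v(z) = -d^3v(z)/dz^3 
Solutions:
 v(z) = C3*exp(-2^(2/3)*z) + (C1*sin(2^(2/3)*sqrt(3)*z/2) + C2*cos(2^(2/3)*sqrt(3)*z/2))*exp(2^(2/3)*z/2)


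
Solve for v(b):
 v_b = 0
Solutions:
 v(b) = C1


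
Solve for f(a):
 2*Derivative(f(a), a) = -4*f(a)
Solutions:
 f(a) = C1*exp(-2*a)


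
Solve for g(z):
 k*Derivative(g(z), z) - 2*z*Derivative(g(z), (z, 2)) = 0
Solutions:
 g(z) = C1 + z^(re(k)/2 + 1)*(C2*sin(log(z)*Abs(im(k))/2) + C3*cos(log(z)*im(k)/2))


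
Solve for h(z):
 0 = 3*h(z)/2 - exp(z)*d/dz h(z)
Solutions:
 h(z) = C1*exp(-3*exp(-z)/2)


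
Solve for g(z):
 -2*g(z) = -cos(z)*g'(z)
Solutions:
 g(z) = C1*(sin(z) + 1)/(sin(z) - 1)


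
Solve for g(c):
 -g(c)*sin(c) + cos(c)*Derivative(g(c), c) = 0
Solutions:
 g(c) = C1/cos(c)


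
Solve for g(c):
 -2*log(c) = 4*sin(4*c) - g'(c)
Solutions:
 g(c) = C1 + 2*c*log(c) - 2*c - cos(4*c)


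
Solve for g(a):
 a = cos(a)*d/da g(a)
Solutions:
 g(a) = C1 + Integral(a/cos(a), a)


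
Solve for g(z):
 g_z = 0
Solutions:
 g(z) = C1


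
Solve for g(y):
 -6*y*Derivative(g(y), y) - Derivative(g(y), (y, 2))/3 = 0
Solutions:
 g(y) = C1 + C2*erf(3*y)


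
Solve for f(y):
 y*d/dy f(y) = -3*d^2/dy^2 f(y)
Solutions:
 f(y) = C1 + C2*erf(sqrt(6)*y/6)


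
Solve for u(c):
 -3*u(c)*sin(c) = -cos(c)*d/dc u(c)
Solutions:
 u(c) = C1/cos(c)^3


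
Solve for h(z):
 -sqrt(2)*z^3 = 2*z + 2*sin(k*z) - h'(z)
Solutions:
 h(z) = C1 + sqrt(2)*z^4/4 + z^2 - 2*cos(k*z)/k


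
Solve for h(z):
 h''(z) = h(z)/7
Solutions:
 h(z) = C1*exp(-sqrt(7)*z/7) + C2*exp(sqrt(7)*z/7)


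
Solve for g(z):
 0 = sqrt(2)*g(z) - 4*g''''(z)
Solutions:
 g(z) = C1*exp(-2^(5/8)*z/2) + C2*exp(2^(5/8)*z/2) + C3*sin(2^(5/8)*z/2) + C4*cos(2^(5/8)*z/2)


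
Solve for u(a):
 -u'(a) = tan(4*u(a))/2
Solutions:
 u(a) = -asin(C1*exp(-2*a))/4 + pi/4
 u(a) = asin(C1*exp(-2*a))/4


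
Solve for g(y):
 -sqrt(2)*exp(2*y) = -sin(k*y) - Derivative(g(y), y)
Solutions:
 g(y) = C1 + sqrt(2)*exp(2*y)/2 + cos(k*y)/k


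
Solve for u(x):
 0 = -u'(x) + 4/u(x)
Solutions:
 u(x) = -sqrt(C1 + 8*x)
 u(x) = sqrt(C1 + 8*x)


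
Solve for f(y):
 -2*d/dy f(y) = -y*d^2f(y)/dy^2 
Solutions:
 f(y) = C1 + C2*y^3


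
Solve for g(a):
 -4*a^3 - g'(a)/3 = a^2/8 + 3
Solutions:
 g(a) = C1 - 3*a^4 - a^3/8 - 9*a


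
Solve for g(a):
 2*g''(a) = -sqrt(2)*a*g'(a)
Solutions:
 g(a) = C1 + C2*erf(2^(1/4)*a/2)


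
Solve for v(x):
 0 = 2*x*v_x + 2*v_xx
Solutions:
 v(x) = C1 + C2*erf(sqrt(2)*x/2)


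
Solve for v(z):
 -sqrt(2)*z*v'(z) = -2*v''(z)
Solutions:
 v(z) = C1 + C2*erfi(2^(1/4)*z/2)


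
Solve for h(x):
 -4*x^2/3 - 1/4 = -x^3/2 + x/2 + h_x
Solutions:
 h(x) = C1 + x^4/8 - 4*x^3/9 - x^2/4 - x/4


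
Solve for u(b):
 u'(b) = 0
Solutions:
 u(b) = C1


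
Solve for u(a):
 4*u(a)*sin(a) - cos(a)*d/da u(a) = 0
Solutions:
 u(a) = C1/cos(a)^4


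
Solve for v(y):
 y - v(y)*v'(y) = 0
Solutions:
 v(y) = -sqrt(C1 + y^2)
 v(y) = sqrt(C1 + y^2)


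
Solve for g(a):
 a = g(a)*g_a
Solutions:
 g(a) = -sqrt(C1 + a^2)
 g(a) = sqrt(C1 + a^2)


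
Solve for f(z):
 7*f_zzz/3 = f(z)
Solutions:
 f(z) = C3*exp(3^(1/3)*7^(2/3)*z/7) + (C1*sin(3^(5/6)*7^(2/3)*z/14) + C2*cos(3^(5/6)*7^(2/3)*z/14))*exp(-3^(1/3)*7^(2/3)*z/14)


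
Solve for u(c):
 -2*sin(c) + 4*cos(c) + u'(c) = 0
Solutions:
 u(c) = C1 - 4*sin(c) - 2*cos(c)


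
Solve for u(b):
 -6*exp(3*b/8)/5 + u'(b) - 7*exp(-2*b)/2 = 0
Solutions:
 u(b) = C1 + 16*exp(3*b/8)/5 - 7*exp(-2*b)/4


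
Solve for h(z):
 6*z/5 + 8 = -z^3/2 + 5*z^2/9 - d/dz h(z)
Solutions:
 h(z) = C1 - z^4/8 + 5*z^3/27 - 3*z^2/5 - 8*z


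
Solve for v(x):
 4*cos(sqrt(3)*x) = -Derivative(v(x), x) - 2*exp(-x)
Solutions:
 v(x) = C1 - 4*sqrt(3)*sin(sqrt(3)*x)/3 + 2*exp(-x)


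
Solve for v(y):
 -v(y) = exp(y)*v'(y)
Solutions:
 v(y) = C1*exp(exp(-y))


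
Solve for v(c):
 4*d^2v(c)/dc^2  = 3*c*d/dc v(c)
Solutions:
 v(c) = C1 + C2*erfi(sqrt(6)*c/4)


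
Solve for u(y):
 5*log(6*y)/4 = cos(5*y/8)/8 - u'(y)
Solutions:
 u(y) = C1 - 5*y*log(y)/4 - 5*y*log(6)/4 + 5*y/4 + sin(5*y/8)/5


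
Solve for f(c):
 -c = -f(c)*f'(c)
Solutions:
 f(c) = -sqrt(C1 + c^2)
 f(c) = sqrt(C1 + c^2)


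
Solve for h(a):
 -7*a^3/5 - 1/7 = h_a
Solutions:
 h(a) = C1 - 7*a^4/20 - a/7


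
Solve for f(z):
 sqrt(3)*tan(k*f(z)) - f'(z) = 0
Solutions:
 f(z) = Piecewise((-asin(exp(C1*k + sqrt(3)*k*z))/k + pi/k, Ne(k, 0)), (nan, True))
 f(z) = Piecewise((asin(exp(C1*k + sqrt(3)*k*z))/k, Ne(k, 0)), (nan, True))


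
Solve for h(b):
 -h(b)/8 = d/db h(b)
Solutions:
 h(b) = C1*exp(-b/8)


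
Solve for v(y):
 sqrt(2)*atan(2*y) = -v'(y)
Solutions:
 v(y) = C1 - sqrt(2)*(y*atan(2*y) - log(4*y^2 + 1)/4)


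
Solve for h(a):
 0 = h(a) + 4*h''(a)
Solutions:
 h(a) = C1*sin(a/2) + C2*cos(a/2)


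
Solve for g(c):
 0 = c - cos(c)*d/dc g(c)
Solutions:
 g(c) = C1 + Integral(c/cos(c), c)


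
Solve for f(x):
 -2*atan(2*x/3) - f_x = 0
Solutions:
 f(x) = C1 - 2*x*atan(2*x/3) + 3*log(4*x^2 + 9)/2


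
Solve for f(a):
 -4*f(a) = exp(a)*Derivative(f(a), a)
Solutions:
 f(a) = C1*exp(4*exp(-a))


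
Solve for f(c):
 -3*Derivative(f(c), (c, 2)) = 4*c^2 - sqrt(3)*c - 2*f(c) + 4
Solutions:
 f(c) = C1*exp(-sqrt(6)*c/3) + C2*exp(sqrt(6)*c/3) + 2*c^2 - sqrt(3)*c/2 + 8


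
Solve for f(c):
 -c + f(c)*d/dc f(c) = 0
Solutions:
 f(c) = -sqrt(C1 + c^2)
 f(c) = sqrt(C1 + c^2)


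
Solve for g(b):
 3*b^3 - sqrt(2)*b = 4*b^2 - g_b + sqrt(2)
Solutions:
 g(b) = C1 - 3*b^4/4 + 4*b^3/3 + sqrt(2)*b^2/2 + sqrt(2)*b


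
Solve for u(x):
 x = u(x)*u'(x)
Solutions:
 u(x) = -sqrt(C1 + x^2)
 u(x) = sqrt(C1 + x^2)


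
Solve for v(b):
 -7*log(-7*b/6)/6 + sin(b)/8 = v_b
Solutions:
 v(b) = C1 - 7*b*log(-b)/6 - 7*b*log(7)/6 + 7*b/6 + 7*b*log(6)/6 - cos(b)/8


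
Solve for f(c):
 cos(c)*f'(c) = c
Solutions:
 f(c) = C1 + Integral(c/cos(c), c)


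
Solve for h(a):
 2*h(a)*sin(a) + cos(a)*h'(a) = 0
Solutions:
 h(a) = C1*cos(a)^2


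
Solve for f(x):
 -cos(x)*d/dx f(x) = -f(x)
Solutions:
 f(x) = C1*sqrt(sin(x) + 1)/sqrt(sin(x) - 1)


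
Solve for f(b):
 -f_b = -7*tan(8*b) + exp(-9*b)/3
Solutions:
 f(b) = C1 + 7*log(tan(8*b)^2 + 1)/16 + exp(-9*b)/27


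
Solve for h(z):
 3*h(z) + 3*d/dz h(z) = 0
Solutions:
 h(z) = C1*exp(-z)


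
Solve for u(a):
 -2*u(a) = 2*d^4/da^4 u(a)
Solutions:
 u(a) = (C1*sin(sqrt(2)*a/2) + C2*cos(sqrt(2)*a/2))*exp(-sqrt(2)*a/2) + (C3*sin(sqrt(2)*a/2) + C4*cos(sqrt(2)*a/2))*exp(sqrt(2)*a/2)


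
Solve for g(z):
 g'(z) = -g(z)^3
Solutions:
 g(z) = -sqrt(2)*sqrt(-1/(C1 - z))/2
 g(z) = sqrt(2)*sqrt(-1/(C1 - z))/2


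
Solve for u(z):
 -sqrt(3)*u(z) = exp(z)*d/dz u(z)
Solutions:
 u(z) = C1*exp(sqrt(3)*exp(-z))


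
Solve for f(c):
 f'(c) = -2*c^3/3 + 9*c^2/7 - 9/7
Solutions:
 f(c) = C1 - c^4/6 + 3*c^3/7 - 9*c/7


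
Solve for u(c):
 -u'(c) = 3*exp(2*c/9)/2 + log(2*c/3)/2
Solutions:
 u(c) = C1 - c*log(c)/2 + c*(-log(2) + 1 + log(3))/2 - 27*exp(2*c/9)/4


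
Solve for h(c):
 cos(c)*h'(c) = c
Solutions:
 h(c) = C1 + Integral(c/cos(c), c)


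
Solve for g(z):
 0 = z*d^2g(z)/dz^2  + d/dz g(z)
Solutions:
 g(z) = C1 + C2*log(z)


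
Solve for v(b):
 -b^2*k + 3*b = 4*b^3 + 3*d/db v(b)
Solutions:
 v(b) = C1 - b^4/3 - b^3*k/9 + b^2/2


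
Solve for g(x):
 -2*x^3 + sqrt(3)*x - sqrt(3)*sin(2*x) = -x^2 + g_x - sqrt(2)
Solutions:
 g(x) = C1 - x^4/2 + x^3/3 + sqrt(3)*x^2/2 + sqrt(2)*x + sqrt(3)*cos(2*x)/2


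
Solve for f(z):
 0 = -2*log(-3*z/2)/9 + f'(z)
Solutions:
 f(z) = C1 + 2*z*log(-z)/9 + 2*z*(-1 - log(2) + log(3))/9


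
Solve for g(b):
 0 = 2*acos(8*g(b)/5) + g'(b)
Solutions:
 Integral(1/acos(8*_y/5), (_y, g(b))) = C1 - 2*b


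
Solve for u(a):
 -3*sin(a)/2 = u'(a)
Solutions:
 u(a) = C1 + 3*cos(a)/2


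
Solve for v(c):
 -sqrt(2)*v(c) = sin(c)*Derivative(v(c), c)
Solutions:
 v(c) = C1*(cos(c) + 1)^(sqrt(2)/2)/(cos(c) - 1)^(sqrt(2)/2)


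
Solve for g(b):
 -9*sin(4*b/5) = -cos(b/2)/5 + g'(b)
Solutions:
 g(b) = C1 + 2*sin(b/2)/5 + 45*cos(4*b/5)/4


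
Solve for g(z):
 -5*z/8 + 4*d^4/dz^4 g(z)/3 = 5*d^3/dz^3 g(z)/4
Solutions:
 g(z) = C1 + C2*z + C3*z^2 + C4*exp(15*z/16) - z^4/48 - 4*z^3/45


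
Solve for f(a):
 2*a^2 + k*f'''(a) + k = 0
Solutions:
 f(a) = C1 + C2*a + C3*a^2 - a^5/(30*k) - a^3/6


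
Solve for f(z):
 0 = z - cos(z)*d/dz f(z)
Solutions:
 f(z) = C1 + Integral(z/cos(z), z)


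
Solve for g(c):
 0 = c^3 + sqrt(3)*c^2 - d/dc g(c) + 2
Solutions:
 g(c) = C1 + c^4/4 + sqrt(3)*c^3/3 + 2*c


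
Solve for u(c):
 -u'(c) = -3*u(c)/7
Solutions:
 u(c) = C1*exp(3*c/7)


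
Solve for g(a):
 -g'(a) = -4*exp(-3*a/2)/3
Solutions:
 g(a) = C1 - 8*exp(-3*a/2)/9


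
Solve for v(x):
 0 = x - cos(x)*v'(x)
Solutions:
 v(x) = C1 + Integral(x/cos(x), x)


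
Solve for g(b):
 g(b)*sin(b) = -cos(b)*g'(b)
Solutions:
 g(b) = C1*cos(b)


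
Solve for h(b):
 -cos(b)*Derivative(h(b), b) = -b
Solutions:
 h(b) = C1 + Integral(b/cos(b), b)


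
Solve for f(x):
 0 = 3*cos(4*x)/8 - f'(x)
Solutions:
 f(x) = C1 + 3*sin(4*x)/32


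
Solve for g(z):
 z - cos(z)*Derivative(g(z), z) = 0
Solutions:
 g(z) = C1 + Integral(z/cos(z), z)


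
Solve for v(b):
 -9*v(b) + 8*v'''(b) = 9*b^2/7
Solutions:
 v(b) = C3*exp(3^(2/3)*b/2) - b^2/7 + (C1*sin(3*3^(1/6)*b/4) + C2*cos(3*3^(1/6)*b/4))*exp(-3^(2/3)*b/4)


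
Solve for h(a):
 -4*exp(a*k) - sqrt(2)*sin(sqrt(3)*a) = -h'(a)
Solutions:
 h(a) = C1 - sqrt(6)*cos(sqrt(3)*a)/3 + 4*exp(a*k)/k


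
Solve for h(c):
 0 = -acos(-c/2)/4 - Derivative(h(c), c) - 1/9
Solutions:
 h(c) = C1 - c*acos(-c/2)/4 - c/9 - sqrt(4 - c^2)/4


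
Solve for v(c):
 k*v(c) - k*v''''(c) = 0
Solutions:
 v(c) = C1*exp(-c) + C2*exp(c) + C3*sin(c) + C4*cos(c)


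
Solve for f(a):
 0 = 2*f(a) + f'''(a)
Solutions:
 f(a) = C3*exp(-2^(1/3)*a) + (C1*sin(2^(1/3)*sqrt(3)*a/2) + C2*cos(2^(1/3)*sqrt(3)*a/2))*exp(2^(1/3)*a/2)


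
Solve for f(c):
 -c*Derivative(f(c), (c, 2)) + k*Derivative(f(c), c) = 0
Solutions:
 f(c) = C1 + c^(re(k) + 1)*(C2*sin(log(c)*Abs(im(k))) + C3*cos(log(c)*im(k)))


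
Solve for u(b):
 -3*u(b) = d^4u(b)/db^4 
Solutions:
 u(b) = (C1*sin(sqrt(2)*3^(1/4)*b/2) + C2*cos(sqrt(2)*3^(1/4)*b/2))*exp(-sqrt(2)*3^(1/4)*b/2) + (C3*sin(sqrt(2)*3^(1/4)*b/2) + C4*cos(sqrt(2)*3^(1/4)*b/2))*exp(sqrt(2)*3^(1/4)*b/2)


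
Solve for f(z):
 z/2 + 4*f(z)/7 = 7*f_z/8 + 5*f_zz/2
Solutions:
 f(z) = C1*exp(z*(-49 + sqrt(20321))/280) + C2*exp(-z*(49 + sqrt(20321))/280) - 7*z/8 - 343/256


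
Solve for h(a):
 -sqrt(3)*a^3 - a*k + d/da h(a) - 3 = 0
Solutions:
 h(a) = C1 + sqrt(3)*a^4/4 + a^2*k/2 + 3*a


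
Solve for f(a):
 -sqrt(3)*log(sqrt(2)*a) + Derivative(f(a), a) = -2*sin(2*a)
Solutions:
 f(a) = C1 + sqrt(3)*a*(log(a) - 1) + sqrt(3)*a*log(2)/2 + cos(2*a)


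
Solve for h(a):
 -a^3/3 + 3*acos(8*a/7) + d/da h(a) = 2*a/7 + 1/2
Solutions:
 h(a) = C1 + a^4/12 + a^2/7 - 3*a*acos(8*a/7) + a/2 + 3*sqrt(49 - 64*a^2)/8


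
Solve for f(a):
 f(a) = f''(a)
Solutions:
 f(a) = C1*exp(-a) + C2*exp(a)


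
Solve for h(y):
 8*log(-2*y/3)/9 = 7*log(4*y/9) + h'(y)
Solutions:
 h(y) = C1 - 55*y*log(y)/9 + y*(-118*log(2) + 55 + 118*log(3) + 8*I*pi)/9


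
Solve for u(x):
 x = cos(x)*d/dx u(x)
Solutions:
 u(x) = C1 + Integral(x/cos(x), x)


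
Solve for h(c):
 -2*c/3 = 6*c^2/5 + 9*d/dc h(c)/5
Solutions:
 h(c) = C1 - 2*c^3/9 - 5*c^2/27


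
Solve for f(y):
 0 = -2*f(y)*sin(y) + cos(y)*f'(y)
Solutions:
 f(y) = C1/cos(y)^2


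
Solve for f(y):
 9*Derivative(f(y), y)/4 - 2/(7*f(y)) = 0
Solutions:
 f(y) = -sqrt(C1 + 112*y)/21
 f(y) = sqrt(C1 + 112*y)/21


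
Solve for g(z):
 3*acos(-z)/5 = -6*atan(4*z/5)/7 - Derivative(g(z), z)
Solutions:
 g(z) = C1 - 3*z*acos(-z)/5 - 6*z*atan(4*z/5)/7 - 3*sqrt(1 - z^2)/5 + 15*log(16*z^2 + 25)/28


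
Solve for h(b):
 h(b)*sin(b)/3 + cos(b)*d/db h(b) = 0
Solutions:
 h(b) = C1*cos(b)^(1/3)


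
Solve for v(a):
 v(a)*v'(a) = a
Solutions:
 v(a) = -sqrt(C1 + a^2)
 v(a) = sqrt(C1 + a^2)


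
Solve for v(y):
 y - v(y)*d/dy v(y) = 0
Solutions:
 v(y) = -sqrt(C1 + y^2)
 v(y) = sqrt(C1 + y^2)


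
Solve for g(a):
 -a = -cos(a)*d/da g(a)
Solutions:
 g(a) = C1 + Integral(a/cos(a), a)


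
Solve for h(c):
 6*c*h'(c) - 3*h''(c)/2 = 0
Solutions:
 h(c) = C1 + C2*erfi(sqrt(2)*c)


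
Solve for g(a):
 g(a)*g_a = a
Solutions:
 g(a) = -sqrt(C1 + a^2)
 g(a) = sqrt(C1 + a^2)


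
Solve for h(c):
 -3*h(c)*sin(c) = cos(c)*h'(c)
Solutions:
 h(c) = C1*cos(c)^3


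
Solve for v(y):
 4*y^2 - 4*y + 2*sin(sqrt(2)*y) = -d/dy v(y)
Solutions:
 v(y) = C1 - 4*y^3/3 + 2*y^2 + sqrt(2)*cos(sqrt(2)*y)


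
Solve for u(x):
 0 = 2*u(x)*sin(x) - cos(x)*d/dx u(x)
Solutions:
 u(x) = C1/cos(x)^2


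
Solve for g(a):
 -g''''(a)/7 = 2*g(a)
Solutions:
 g(a) = (C1*sin(2^(3/4)*7^(1/4)*a/2) + C2*cos(2^(3/4)*7^(1/4)*a/2))*exp(-2^(3/4)*7^(1/4)*a/2) + (C3*sin(2^(3/4)*7^(1/4)*a/2) + C4*cos(2^(3/4)*7^(1/4)*a/2))*exp(2^(3/4)*7^(1/4)*a/2)


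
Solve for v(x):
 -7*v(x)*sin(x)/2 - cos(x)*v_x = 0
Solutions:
 v(x) = C1*cos(x)^(7/2)


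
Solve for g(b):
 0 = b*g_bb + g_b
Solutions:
 g(b) = C1 + C2*log(b)


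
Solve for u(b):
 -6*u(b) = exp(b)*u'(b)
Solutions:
 u(b) = C1*exp(6*exp(-b))


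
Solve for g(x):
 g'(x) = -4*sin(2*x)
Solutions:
 g(x) = C1 + 2*cos(2*x)


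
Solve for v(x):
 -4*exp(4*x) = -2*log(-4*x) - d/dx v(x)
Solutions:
 v(x) = C1 - 2*x*log(-x) + 2*x*(1 - 2*log(2)) + exp(4*x)


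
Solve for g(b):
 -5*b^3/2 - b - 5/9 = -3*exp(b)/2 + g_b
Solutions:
 g(b) = C1 - 5*b^4/8 - b^2/2 - 5*b/9 + 3*exp(b)/2


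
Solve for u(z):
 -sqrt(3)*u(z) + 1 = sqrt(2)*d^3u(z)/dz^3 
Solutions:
 u(z) = C3*exp(-2^(5/6)*3^(1/6)*z/2) + (C1*sin(2^(5/6)*3^(2/3)*z/4) + C2*cos(2^(5/6)*3^(2/3)*z/4))*exp(2^(5/6)*3^(1/6)*z/4) + sqrt(3)/3


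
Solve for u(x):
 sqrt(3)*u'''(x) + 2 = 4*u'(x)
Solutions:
 u(x) = C1 + C2*exp(-2*3^(3/4)*x/3) + C3*exp(2*3^(3/4)*x/3) + x/2


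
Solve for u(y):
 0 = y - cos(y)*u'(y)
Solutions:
 u(y) = C1 + Integral(y/cos(y), y)


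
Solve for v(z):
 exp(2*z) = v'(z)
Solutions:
 v(z) = C1 + exp(2*z)/2


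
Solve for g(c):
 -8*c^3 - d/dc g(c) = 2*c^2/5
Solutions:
 g(c) = C1 - 2*c^4 - 2*c^3/15


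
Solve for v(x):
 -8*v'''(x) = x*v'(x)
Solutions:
 v(x) = C1 + Integral(C2*airyai(-x/2) + C3*airybi(-x/2), x)


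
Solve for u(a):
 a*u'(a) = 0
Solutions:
 u(a) = C1


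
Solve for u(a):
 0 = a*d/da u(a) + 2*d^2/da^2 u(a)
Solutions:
 u(a) = C1 + C2*erf(a/2)


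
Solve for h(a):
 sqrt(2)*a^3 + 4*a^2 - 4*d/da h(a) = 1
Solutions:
 h(a) = C1 + sqrt(2)*a^4/16 + a^3/3 - a/4


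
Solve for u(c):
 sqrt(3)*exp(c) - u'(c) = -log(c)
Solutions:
 u(c) = C1 + c*log(c) - c + sqrt(3)*exp(c)


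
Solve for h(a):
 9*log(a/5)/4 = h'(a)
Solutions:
 h(a) = C1 + 9*a*log(a)/4 - 9*a*log(5)/4 - 9*a/4


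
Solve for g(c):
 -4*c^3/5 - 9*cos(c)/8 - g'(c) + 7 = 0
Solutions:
 g(c) = C1 - c^4/5 + 7*c - 9*sin(c)/8


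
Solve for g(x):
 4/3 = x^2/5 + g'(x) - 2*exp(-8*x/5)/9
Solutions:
 g(x) = C1 - x^3/15 + 4*x/3 - 5*exp(-8*x/5)/36


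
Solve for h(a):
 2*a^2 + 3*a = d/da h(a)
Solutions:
 h(a) = C1 + 2*a^3/3 + 3*a^2/2


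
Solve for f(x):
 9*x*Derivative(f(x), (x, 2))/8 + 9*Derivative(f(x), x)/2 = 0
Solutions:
 f(x) = C1 + C2/x^3


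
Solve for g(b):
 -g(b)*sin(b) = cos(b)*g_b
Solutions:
 g(b) = C1*cos(b)


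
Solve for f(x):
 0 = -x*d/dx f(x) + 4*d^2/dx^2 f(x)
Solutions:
 f(x) = C1 + C2*erfi(sqrt(2)*x/4)


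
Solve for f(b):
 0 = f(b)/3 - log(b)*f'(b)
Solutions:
 f(b) = C1*exp(li(b)/3)


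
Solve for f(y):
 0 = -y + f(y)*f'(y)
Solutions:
 f(y) = -sqrt(C1 + y^2)
 f(y) = sqrt(C1 + y^2)


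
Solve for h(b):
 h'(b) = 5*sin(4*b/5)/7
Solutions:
 h(b) = C1 - 25*cos(4*b/5)/28


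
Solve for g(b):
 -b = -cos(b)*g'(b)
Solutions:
 g(b) = C1 + Integral(b/cos(b), b)


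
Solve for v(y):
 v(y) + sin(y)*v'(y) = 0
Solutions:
 v(y) = C1*sqrt(cos(y) + 1)/sqrt(cos(y) - 1)


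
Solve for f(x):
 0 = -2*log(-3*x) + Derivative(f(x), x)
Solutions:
 f(x) = C1 + 2*x*log(-x) + 2*x*(-1 + log(3))


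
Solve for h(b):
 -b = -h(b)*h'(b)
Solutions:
 h(b) = -sqrt(C1 + b^2)
 h(b) = sqrt(C1 + b^2)


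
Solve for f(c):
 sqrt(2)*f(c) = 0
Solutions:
 f(c) = 0


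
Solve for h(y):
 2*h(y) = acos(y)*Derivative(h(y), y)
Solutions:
 h(y) = C1*exp(2*Integral(1/acos(y), y))


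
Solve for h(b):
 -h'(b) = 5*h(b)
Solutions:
 h(b) = C1*exp(-5*b)


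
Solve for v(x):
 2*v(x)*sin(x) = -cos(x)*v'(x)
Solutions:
 v(x) = C1*cos(x)^2


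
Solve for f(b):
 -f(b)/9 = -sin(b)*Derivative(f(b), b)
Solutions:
 f(b) = C1*(cos(b) - 1)^(1/18)/(cos(b) + 1)^(1/18)


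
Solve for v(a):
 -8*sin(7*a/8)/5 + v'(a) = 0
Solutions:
 v(a) = C1 - 64*cos(7*a/8)/35


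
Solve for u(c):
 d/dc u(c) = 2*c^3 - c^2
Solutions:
 u(c) = C1 + c^4/2 - c^3/3


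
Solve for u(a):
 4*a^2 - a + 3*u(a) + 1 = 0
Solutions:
 u(a) = -4*a^2/3 + a/3 - 1/3


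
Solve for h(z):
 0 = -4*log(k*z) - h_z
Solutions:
 h(z) = C1 - 4*z*log(k*z) + 4*z


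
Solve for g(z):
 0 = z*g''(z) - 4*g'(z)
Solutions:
 g(z) = C1 + C2*z^5


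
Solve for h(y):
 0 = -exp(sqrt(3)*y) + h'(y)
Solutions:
 h(y) = C1 + sqrt(3)*exp(sqrt(3)*y)/3


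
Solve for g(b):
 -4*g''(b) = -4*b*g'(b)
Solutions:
 g(b) = C1 + C2*erfi(sqrt(2)*b/2)


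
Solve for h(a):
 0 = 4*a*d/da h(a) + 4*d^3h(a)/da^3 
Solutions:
 h(a) = C1 + Integral(C2*airyai(-a) + C3*airybi(-a), a)


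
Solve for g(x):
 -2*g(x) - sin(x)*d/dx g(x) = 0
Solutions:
 g(x) = C1*(cos(x) + 1)/(cos(x) - 1)


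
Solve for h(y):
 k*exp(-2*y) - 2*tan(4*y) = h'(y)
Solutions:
 h(y) = C1 - k*exp(-2*y)/2 - log(tan(4*y)^2 + 1)/4


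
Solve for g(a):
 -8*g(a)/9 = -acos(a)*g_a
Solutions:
 g(a) = C1*exp(8*Integral(1/acos(a), a)/9)


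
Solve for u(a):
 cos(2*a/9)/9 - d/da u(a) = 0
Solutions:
 u(a) = C1 + sin(2*a/9)/2


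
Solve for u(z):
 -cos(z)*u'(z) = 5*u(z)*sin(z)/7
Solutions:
 u(z) = C1*cos(z)^(5/7)


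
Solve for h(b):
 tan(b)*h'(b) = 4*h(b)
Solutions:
 h(b) = C1*sin(b)^4


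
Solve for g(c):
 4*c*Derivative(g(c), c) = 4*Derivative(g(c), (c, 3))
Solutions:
 g(c) = C1 + Integral(C2*airyai(c) + C3*airybi(c), c)


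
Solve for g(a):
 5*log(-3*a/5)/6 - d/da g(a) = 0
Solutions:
 g(a) = C1 + 5*a*log(-a)/6 + 5*a*(-log(5) - 1 + log(3))/6


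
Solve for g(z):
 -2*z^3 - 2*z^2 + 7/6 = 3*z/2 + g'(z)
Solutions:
 g(z) = C1 - z^4/2 - 2*z^3/3 - 3*z^2/4 + 7*z/6


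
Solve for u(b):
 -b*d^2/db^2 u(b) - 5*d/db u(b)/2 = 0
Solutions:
 u(b) = C1 + C2/b^(3/2)


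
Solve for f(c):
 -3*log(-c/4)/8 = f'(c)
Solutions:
 f(c) = C1 - 3*c*log(-c)/8 + 3*c*(1 + 2*log(2))/8


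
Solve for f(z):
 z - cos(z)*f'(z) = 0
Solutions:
 f(z) = C1 + Integral(z/cos(z), z)


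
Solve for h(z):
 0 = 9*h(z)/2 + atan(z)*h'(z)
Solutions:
 h(z) = C1*exp(-9*Integral(1/atan(z), z)/2)


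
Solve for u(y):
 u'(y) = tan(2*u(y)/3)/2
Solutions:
 u(y) = -3*asin(C1*exp(y/3))/2 + 3*pi/2
 u(y) = 3*asin(C1*exp(y/3))/2


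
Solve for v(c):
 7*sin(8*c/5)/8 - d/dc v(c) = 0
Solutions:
 v(c) = C1 - 35*cos(8*c/5)/64


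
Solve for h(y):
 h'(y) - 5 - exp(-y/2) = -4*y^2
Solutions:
 h(y) = C1 - 4*y^3/3 + 5*y - 2*exp(-y/2)


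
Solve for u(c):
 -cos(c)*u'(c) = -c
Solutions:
 u(c) = C1 + Integral(c/cos(c), c)


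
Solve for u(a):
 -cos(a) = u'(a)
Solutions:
 u(a) = C1 - sin(a)


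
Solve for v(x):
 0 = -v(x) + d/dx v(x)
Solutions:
 v(x) = C1*exp(x)


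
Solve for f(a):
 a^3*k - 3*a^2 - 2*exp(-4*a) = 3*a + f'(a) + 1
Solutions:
 f(a) = C1 + a^4*k/4 - a^3 - 3*a^2/2 - a + exp(-4*a)/2


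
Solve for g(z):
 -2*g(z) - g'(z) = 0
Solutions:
 g(z) = C1*exp(-2*z)


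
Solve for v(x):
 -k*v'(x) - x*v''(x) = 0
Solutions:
 v(x) = C1 + x^(1 - re(k))*(C2*sin(log(x)*Abs(im(k))) + C3*cos(log(x)*im(k)))


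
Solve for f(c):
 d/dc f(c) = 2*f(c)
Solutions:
 f(c) = C1*exp(2*c)


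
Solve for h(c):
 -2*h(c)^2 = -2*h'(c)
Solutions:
 h(c) = -1/(C1 + c)


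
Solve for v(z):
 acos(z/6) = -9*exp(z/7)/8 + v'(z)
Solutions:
 v(z) = C1 + z*acos(z/6) - sqrt(36 - z^2) + 63*exp(z/7)/8


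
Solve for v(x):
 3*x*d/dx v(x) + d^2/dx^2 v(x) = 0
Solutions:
 v(x) = C1 + C2*erf(sqrt(6)*x/2)


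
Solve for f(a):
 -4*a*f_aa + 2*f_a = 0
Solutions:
 f(a) = C1 + C2*a^(3/2)


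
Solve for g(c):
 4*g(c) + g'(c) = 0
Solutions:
 g(c) = C1*exp(-4*c)


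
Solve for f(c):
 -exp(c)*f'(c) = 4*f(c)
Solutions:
 f(c) = C1*exp(4*exp(-c))


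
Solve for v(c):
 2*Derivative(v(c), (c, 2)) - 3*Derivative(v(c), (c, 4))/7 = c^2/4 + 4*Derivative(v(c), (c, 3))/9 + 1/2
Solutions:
 v(c) = C1 + C2*c + C3*exp(c*(-14 + sqrt(3598))/27) + C4*exp(-c*(14 + sqrt(3598))/27) + c^4/96 + c^3/108 + 1433*c^2/9072


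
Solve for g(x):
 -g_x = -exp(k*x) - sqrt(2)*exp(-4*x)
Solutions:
 g(x) = C1 - sqrt(2)*exp(-4*x)/4 + exp(k*x)/k


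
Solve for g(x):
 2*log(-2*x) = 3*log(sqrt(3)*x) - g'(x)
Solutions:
 g(x) = C1 + x*log(x) + x*(-2*log(2) - 1 + 3*log(3)/2 - 2*I*pi)


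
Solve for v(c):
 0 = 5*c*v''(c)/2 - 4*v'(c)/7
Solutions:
 v(c) = C1 + C2*c^(43/35)


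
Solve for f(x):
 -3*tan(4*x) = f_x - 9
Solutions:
 f(x) = C1 + 9*x + 3*log(cos(4*x))/4


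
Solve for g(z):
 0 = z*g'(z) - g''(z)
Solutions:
 g(z) = C1 + C2*erfi(sqrt(2)*z/2)


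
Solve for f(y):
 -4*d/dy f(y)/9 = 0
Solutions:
 f(y) = C1


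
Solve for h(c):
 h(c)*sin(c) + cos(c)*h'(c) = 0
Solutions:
 h(c) = C1*cos(c)


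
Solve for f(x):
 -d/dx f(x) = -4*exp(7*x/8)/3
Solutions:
 f(x) = C1 + 32*exp(7*x/8)/21


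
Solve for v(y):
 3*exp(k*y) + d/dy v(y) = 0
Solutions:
 v(y) = C1 - 3*exp(k*y)/k


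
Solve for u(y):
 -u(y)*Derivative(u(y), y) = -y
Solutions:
 u(y) = -sqrt(C1 + y^2)
 u(y) = sqrt(C1 + y^2)


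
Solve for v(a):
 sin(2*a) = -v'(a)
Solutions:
 v(a) = C1 + cos(2*a)/2


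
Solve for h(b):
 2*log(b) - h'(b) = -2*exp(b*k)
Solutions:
 h(b) = C1 + 2*b*log(b) - 2*b + Piecewise((2*exp(b*k)/k, Ne(k, 0)), (2*b, True))


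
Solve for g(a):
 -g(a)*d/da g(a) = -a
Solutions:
 g(a) = -sqrt(C1 + a^2)
 g(a) = sqrt(C1 + a^2)


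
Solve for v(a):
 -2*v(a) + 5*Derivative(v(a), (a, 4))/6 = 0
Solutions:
 v(a) = C1*exp(-sqrt(2)*3^(1/4)*5^(3/4)*a/5) + C2*exp(sqrt(2)*3^(1/4)*5^(3/4)*a/5) + C3*sin(sqrt(2)*3^(1/4)*5^(3/4)*a/5) + C4*cos(sqrt(2)*3^(1/4)*5^(3/4)*a/5)


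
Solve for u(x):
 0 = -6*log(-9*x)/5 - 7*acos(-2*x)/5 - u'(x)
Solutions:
 u(x) = C1 - 6*x*log(-x)/5 - 7*x*acos(-2*x)/5 - 12*x*log(3)/5 + 6*x/5 - 7*sqrt(1 - 4*x^2)/10


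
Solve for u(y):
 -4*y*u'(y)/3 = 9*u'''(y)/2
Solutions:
 u(y) = C1 + Integral(C2*airyai(-2*y/3) + C3*airybi(-2*y/3), y)


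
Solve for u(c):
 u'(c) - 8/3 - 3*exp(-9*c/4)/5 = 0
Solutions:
 u(c) = C1 + 8*c/3 - 4*exp(-9*c/4)/15


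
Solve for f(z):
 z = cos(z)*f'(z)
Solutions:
 f(z) = C1 + Integral(z/cos(z), z)


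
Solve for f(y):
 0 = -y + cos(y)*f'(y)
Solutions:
 f(y) = C1 + Integral(y/cos(y), y)


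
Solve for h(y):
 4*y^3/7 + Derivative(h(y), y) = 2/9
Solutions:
 h(y) = C1 - y^4/7 + 2*y/9


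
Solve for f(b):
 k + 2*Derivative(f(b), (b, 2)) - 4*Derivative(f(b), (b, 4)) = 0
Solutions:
 f(b) = C1 + C2*b + C3*exp(-sqrt(2)*b/2) + C4*exp(sqrt(2)*b/2) - b^2*k/4


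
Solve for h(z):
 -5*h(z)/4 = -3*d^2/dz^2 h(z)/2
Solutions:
 h(z) = C1*exp(-sqrt(30)*z/6) + C2*exp(sqrt(30)*z/6)


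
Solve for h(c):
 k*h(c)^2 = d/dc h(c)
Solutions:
 h(c) = -1/(C1 + c*k)


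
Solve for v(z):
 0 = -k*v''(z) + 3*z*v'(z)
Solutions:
 v(z) = C1 + C2*erf(sqrt(6)*z*sqrt(-1/k)/2)/sqrt(-1/k)


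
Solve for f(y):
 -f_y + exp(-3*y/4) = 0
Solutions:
 f(y) = C1 - 4*exp(-3*y/4)/3


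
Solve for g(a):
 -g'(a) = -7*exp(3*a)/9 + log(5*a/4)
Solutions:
 g(a) = C1 - a*log(a) + a*(-log(5) + 1 + 2*log(2)) + 7*exp(3*a)/27


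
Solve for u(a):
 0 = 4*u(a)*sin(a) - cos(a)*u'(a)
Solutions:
 u(a) = C1/cos(a)^4


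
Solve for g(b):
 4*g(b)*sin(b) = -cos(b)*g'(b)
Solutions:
 g(b) = C1*cos(b)^4


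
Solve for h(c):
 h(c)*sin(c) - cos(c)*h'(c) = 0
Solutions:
 h(c) = C1/cos(c)


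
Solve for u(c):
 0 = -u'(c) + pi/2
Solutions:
 u(c) = C1 + pi*c/2


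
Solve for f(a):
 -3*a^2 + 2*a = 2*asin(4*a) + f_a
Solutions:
 f(a) = C1 - a^3 + a^2 - 2*a*asin(4*a) - sqrt(1 - 16*a^2)/2


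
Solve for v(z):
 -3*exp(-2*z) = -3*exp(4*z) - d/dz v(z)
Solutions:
 v(z) = C1 - 3*exp(4*z)/4 - 3*exp(-2*z)/2


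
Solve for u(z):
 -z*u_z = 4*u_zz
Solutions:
 u(z) = C1 + C2*erf(sqrt(2)*z/4)


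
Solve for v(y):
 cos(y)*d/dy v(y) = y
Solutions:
 v(y) = C1 + Integral(y/cos(y), y)


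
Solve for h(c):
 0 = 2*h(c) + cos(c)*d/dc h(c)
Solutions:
 h(c) = C1*(sin(c) - 1)/(sin(c) + 1)


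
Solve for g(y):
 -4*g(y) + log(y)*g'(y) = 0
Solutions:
 g(y) = C1*exp(4*li(y))


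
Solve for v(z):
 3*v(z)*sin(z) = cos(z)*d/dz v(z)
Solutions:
 v(z) = C1/cos(z)^3


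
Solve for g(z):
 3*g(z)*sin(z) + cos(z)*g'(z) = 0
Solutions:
 g(z) = C1*cos(z)^3


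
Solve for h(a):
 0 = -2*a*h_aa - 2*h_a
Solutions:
 h(a) = C1 + C2*log(a)


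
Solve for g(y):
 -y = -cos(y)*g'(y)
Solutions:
 g(y) = C1 + Integral(y/cos(y), y)


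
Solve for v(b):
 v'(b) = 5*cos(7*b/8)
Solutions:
 v(b) = C1 + 40*sin(7*b/8)/7


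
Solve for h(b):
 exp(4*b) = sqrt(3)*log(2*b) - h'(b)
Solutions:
 h(b) = C1 + sqrt(3)*b*log(b) + sqrt(3)*b*(-1 + log(2)) - exp(4*b)/4


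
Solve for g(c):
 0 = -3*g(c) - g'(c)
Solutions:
 g(c) = C1*exp(-3*c)


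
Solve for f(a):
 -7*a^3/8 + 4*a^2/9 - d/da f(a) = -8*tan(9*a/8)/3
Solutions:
 f(a) = C1 - 7*a^4/32 + 4*a^3/27 - 64*log(cos(9*a/8))/27


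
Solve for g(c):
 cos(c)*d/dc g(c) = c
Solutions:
 g(c) = C1 + Integral(c/cos(c), c)


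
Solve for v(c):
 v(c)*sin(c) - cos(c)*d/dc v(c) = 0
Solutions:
 v(c) = C1/cos(c)


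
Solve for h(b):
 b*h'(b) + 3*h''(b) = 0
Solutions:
 h(b) = C1 + C2*erf(sqrt(6)*b/6)


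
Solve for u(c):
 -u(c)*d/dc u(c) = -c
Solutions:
 u(c) = -sqrt(C1 + c^2)
 u(c) = sqrt(C1 + c^2)


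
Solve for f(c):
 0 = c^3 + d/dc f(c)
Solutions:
 f(c) = C1 - c^4/4


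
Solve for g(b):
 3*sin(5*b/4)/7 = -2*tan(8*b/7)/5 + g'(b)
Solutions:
 g(b) = C1 - 7*log(cos(8*b/7))/20 - 12*cos(5*b/4)/35


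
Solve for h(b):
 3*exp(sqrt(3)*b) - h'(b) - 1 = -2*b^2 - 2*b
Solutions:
 h(b) = C1 + 2*b^3/3 + b^2 - b + sqrt(3)*exp(sqrt(3)*b)


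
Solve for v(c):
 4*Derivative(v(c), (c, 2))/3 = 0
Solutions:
 v(c) = C1 + C2*c


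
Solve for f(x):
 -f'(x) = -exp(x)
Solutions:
 f(x) = C1 + exp(x)


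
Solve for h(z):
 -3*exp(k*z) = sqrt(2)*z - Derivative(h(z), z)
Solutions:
 h(z) = C1 + sqrt(2)*z^2/2 + 3*exp(k*z)/k


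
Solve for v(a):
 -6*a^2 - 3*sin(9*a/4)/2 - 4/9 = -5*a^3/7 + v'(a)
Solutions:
 v(a) = C1 + 5*a^4/28 - 2*a^3 - 4*a/9 + 2*cos(9*a/4)/3
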